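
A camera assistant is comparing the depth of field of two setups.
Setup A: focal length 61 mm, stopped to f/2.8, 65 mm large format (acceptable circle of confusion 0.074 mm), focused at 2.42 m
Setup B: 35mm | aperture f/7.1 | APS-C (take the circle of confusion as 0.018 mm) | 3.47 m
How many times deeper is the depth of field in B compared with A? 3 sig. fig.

4.41

Setup A: H = 61²/(2.8×0.074) + 61 ≈ 18019.5 mm; DoF = Df − Dn = 2785.96 − 2139.02 ≈ 646.94 mm.
Setup B: H = 35²/(7.1×0.018) + 35 ≈ 9620.3 mm; DoF = Df − Dn = 5408.0 − 2554.5 ≈ 2853.5 mm.
Ratio = 2853.5 / 646.94 ≈ 4.41.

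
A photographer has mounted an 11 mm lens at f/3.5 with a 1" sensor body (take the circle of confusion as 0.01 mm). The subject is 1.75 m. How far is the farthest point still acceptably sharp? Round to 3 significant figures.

3.52 m

Hyperfocal distance H = f²/(N·c) + f = 11²/(3.5 × 0.01) + 11 = 121/0.035 + 11 ≈ 3468.1 mm ≈ 3.468 m.
Far limit Df = s·(H − f)/(H − s) = 1750 × (3468.1 − 11) / (3468.1 − 1750) = 1750 × 3457.1 / 1718.1 ≈ 3521.2 mm ≈ 3.52 m.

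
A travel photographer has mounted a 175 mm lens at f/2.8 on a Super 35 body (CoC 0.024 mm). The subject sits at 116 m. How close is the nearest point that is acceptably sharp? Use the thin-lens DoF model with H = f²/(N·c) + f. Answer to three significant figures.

Hyperfocal distance H = f²/(N·c) + f = 175²/(2.8 × 0.024) + 175 = 30625/0.0672 + 175 ≈ 455904.2 mm ≈ 455.9 m.
Near limit Dn = s·(H − f)/(H + s − 2f) = 116000 × (455904.2 − 175) / (455904.2 + 116000 − 2 × 175) = 116000 × 455729.2 / 571554.2 ≈ 92493 mm ≈ 92.5 m.

92.5 m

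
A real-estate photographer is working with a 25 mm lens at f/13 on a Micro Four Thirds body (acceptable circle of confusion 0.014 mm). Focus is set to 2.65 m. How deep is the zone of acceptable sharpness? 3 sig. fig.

Hyperfocal distance H = f²/(N·c) + f = 25²/(13 × 0.014) + 25 = 625/0.182 + 25 ≈ 3459.1 mm ≈ 3.459 m.
Near limit Dn = s·(H − f)/(H + s − 2f) = 2650 × (3459.1 − 25) / (3459.1 + 2650 − 2 × 25) = 2650 × 3434.1 / 6059.1 ≈ 1501.9 mm.
Far limit Df = s·(H − f)/(H − s) = 2650 × (3459.1 − 25) / (3459.1 − 2650) = 2650 × 3434.1 / 809.1 ≈ 11247.9 mm.
Depth of field = Df − Dn = 11247.9 − 1501.9 ≈ 9746.0 mm ≈ 9.75 m.

9.75 m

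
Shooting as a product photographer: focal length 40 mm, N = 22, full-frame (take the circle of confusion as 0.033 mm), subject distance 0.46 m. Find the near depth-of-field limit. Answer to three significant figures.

Hyperfocal distance H = f²/(N·c) + f = 40²/(22 × 0.033) + 40 = 1600/0.726 + 40 ≈ 2243.9 mm ≈ 2.244 m.
Near limit Dn = s·(H − f)/(H + s − 2f) = 460 × (2243.9 − 40) / (2243.9 + 460 − 2 × 40) = 460 × 2203.9 / 2623.9 ≈ 386.37 mm.

386 mm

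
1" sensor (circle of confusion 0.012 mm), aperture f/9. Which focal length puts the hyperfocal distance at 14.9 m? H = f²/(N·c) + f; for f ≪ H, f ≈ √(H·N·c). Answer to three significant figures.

40.1 mm

From H = f²/(N·c) + f, with f ≪ H: f ≈ √(H·N·c) = √(14900 × 9 × 0.012) = √1609.2 ≈ 40.11 mm.
The +f correction barely moves this — solving exactly, f² + N·c·f − N·c·H = 0 ⇒ f = (−N·c + √((N·c)² + 4·N·c·H))/2 = (−0.108 + √6436.8)/2 ≈ 40.061 mm, so f ≈ 40.1 mm.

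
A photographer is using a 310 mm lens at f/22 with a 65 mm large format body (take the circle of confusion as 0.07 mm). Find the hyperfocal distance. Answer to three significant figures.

Hyperfocal distance H = f²/(N·c) + f = 310²/(22 × 0.07) + 310 = 96100/1.54 + 310 ≈ 62712.6 mm ≈ 62.7 m.

62.7 m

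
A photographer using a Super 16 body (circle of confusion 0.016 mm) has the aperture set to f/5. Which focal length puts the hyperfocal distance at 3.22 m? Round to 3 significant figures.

From H = f²/(N·c) + f, with f ≪ H: f ≈ √(H·N·c) = √(3220 × 5 × 0.016) = √257.60 ≈ 16.05 mm.
Exact: f² + N·c·f − N·c·H = 0 ⇒ f = (−N·c + √((N·c)² + 4·N·c·H))/2 = (−0.08 + √1030.4)/2 ≈ 16.010 mm ≈ 16.0 mm.

16.0 mm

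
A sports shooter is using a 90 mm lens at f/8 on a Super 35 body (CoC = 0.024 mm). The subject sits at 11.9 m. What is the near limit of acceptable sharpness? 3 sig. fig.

Hyperfocal distance H = f²/(N·c) + f = 90²/(8 × 0.024) + 90 = 8100/0.192 + 90 ≈ 42277.5 mm ≈ 42.28 m.
Near limit Dn = s·(H − f)/(H + s − 2f) = 11900 × (42277.5 − 90) / (42277.5 + 11900 − 2 × 90) = 11900 × 42187.5 / 53997.5 ≈ 9297.3 mm ≈ 9.30 m.

9.30 m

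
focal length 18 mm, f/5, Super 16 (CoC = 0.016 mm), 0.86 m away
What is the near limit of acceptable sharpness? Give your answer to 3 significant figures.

Hyperfocal distance H = f²/(N·c) + f = 18²/(5 × 0.016) + 18 = 324/0.08 + 18 ≈ 4068.0 mm ≈ 4.068 m.
Near limit Dn = s·(H − f)/(H + s − 2f) = 860 × (4068.0 − 18) / (4068.0 + 860 − 2 × 18) = 860 × 4050.0 / 4892.0 ≈ 711.98 mm ≈ 0.712 m.

0.712 m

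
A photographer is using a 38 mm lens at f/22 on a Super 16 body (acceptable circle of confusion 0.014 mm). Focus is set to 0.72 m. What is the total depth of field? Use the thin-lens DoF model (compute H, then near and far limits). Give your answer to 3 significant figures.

Hyperfocal distance H = f²/(N·c) + f = 38²/(22 × 0.014) + 38 = 1444/0.308 + 38 ≈ 4726.3 mm ≈ 4.726 m.
Near limit Dn = s·(H − f)/(H + s − 2f) = 720 × (4726.3 − 38) / (4726.3 + 720 − 2 × 38) = 720 × 4688.3 / 5370.3 ≈ 628.56 mm.
Far limit Df = s·(H − f)/(H − s) = 720 × (4726.3 − 38) / (4726.3 − 720) = 720 × 4688.3 / 4006.3 ≈ 842.57 mm.
Depth of field = Df − Dn = 842.57 − 628.56 ≈ 214.01 mm.

214 mm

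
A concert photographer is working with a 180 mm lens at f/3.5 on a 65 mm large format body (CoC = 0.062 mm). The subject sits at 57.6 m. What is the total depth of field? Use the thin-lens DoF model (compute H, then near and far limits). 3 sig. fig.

52.0 m

Hyperfocal distance H = f²/(N·c) + f = 180²/(3.5 × 0.062) + 180 = 32400/0.217 + 180 ≈ 149488.8 mm ≈ 149.5 m.
Near limit Dn = s·(H − f)/(H + s − 2f) = 57600 × (149488.8 − 180) / (149488.8 + 57600 − 2 × 180) = 57600 × 149308.8 / 206728.8 ≈ 41601 mm.
Far limit Df = s·(H − f)/(H − s) = 57600 × (149488.8 − 180) / (149488.8 − 57600) = 57600 × 149308.8 / 91888.8 ≈ 93593 mm.
Depth of field = Df − Dn = 93593 − 41601 ≈ 51992 mm ≈ 52.0 m.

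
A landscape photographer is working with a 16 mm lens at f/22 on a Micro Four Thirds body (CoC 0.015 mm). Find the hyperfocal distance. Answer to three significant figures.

0.792 m

Hyperfocal distance H = f²/(N·c) + f = 16²/(22 × 0.015) + 16 = 256/0.33 + 16 ≈ 791.8 mm ≈ 0.792 m.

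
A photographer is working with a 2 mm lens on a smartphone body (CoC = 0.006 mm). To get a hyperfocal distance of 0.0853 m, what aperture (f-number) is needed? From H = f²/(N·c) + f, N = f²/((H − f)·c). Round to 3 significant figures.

f/8

Rearrange H = f²/(N·c) + f for N: N = f² / ((H − f)·c).
N = 2² / ((85 − 2) × 0.006) = 4 / 0.4998 ≈ 8.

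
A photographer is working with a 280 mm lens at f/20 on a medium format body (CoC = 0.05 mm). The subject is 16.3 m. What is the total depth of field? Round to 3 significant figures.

Hyperfocal distance H = f²/(N·c) + f = 280²/(20 × 0.05) + 280 = 78400/1 + 280 ≈ 78680.0 mm ≈ 78.68 m.
Near limit Dn = s·(H − f)/(H + s − 2f) = 16300 × (78680.0 − 280) / (78680.0 + 16300 − 2 × 280) = 16300 × 78400.0 / 94420.0 ≈ 13534.4 mm.
Far limit Df = s·(H − f)/(H − s) = 16300 × (78680.0 − 280) / (78680.0 − 16300) = 16300 × 78400.0 / 62380.0 ≈ 20486.1 mm.
Depth of field = Df − Dn = 20486.1 − 13534.4 ≈ 6951.7 mm ≈ 6.95 m.

6.95 m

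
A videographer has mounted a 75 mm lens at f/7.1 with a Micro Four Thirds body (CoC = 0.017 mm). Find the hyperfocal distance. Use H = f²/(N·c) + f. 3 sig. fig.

Hyperfocal distance H = f²/(N·c) + f = 75²/(7.1 × 0.017) + 75 = 5625/0.1207 + 75 ≈ 46678.1 mm ≈ 46.7 m.

46.7 m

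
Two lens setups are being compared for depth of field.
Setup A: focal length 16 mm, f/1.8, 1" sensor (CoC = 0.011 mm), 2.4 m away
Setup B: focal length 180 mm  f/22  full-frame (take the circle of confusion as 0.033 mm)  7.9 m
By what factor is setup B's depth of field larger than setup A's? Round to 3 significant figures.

3.08

Setup A: H = 16²/(1.8×0.011) + 16 ≈ 12945.3 mm; DoF = Df − Dn = 2942.57 − 2026.36 ≈ 916.21 mm.
Setup B: H = 180²/(22×0.033) + 180 ≈ 44808.1 mm; DoF = Df − Dn = 9552.4 − 6735.0 ≈ 2817.4 mm.
Ratio = 2817.4 / 916.21 ≈ 3.08.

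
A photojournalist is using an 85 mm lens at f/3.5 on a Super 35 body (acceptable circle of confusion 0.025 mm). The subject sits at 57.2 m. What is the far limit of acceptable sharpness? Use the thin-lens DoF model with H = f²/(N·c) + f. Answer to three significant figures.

186 m

Hyperfocal distance H = f²/(N·c) + f = 85²/(3.5 × 0.025) + 85 = 7225/0.0875 + 85 ≈ 82656.4 mm ≈ 82.66 m.
Far limit Df = s·(H − f)/(H − s) = 57200 × (82656.4 − 85) / (82656.4 − 57200) = 57200 × 82571.4 / 25456.4 ≈ 185536 mm ≈ 186 m.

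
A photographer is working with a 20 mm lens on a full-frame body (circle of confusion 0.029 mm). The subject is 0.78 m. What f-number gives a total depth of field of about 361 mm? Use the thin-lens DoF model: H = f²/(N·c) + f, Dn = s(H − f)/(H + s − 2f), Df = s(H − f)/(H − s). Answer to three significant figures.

f/4

Write h = H − f = f²/(N·c). The thin-lens limits are Dn = s·h/(h + (s−f)) and Df = s·h/(h − (s−f)), so DoF = Df − Dn = 2·s·(s−f)·h / (h² − (s−f)²).
That is a quadratic in h: DoF·h² − 2·s·(s−f)·h − DoF·(s−f)² = 0 ⇒ h = (s−f)·(s + √(s² + DoF²)) / DoF = 760 × (780 + √(780² + 361²)) / 361 = 760 × (780 + 859.489) / 361 ≈ 3451.6 mm.
Then N = f²/(c·h) = 20² / (0.029 × 3451.6) = 400 / 100.10 ≈ 4.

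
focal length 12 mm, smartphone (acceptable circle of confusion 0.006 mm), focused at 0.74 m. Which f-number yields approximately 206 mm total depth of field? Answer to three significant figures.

Write h = H − f = f²/(N·c). The thin-lens limits are Dn = s·h/(h + (s−f)) and Df = s·h/(h − (s−f)), so DoF = Df − Dn = 2·s·(s−f)·h / (h² − (s−f)²).
That is a quadratic in h: DoF·h² − 2·s·(s−f)·h − DoF·(s−f)² = 0 ⇒ h = (s−f)·(s + √(s² + DoF²)) / DoF = 728 × (740 + √(740² + 206²)) / 206 = 728 × (740 + 768.138) / 206 ≈ 5329.7 mm.
Then N = f²/(c·h) = 12² / (0.006 × 5329.7) = 144 / 31.978 ≈ 4.50.

f/4.50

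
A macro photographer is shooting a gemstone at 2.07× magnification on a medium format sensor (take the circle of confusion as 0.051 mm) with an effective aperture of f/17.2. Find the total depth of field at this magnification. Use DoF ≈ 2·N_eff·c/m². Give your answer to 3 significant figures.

At magnification m, DoF ≈ 2·N_eff·c/m² = 2 × 17.2 × 0.051 / 2.07² = 1.754 / 4.285 ≈ 0.409 mm.

0.409 mm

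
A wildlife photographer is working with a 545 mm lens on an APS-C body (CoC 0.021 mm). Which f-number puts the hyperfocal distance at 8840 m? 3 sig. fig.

f/1.60

Rearrange H = f²/(N·c) + f for N: N = f² / ((H − f)·c).
N = 545² / ((8840000 − 545) × 0.021) = 297025 / 185629 ≈ 1.60.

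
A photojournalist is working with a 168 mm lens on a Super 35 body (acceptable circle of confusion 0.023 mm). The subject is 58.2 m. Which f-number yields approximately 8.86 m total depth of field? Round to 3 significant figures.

Write h = H − f = f²/(N·c). The thin-lens limits are Dn = s·h/(h + (s−f)) and Df = s·h/(h − (s−f)), so DoF = Df − Dn = 2·s·(s−f)·h / (h² − (s−f)²).
That is a quadratic in h: DoF·h² − 2·s·(s−f)·h − DoF·(s−f)² = 0 ⇒ h = (s−f)·(s + √(s² + DoF²)) / DoF = 58032 × (58200 + √(58200² + 8860²)) / 8860 = 58032 × (58200 + 58870.5) / 8860 ≈ 766799 mm.
Then N = f²/(c·h) = 168² / (0.023 × 766799) = 28224 / 17636 ≈ 1.60.

f/1.60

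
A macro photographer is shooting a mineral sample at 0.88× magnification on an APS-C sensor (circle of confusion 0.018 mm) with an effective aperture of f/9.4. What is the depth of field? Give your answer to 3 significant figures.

At magnification m, DoF ≈ 2·N_eff·c/m² = 2 × 9.4 × 0.018 / 0.88² = 0.3384 / 0.7744 ≈ 0.437 mm.

0.437 mm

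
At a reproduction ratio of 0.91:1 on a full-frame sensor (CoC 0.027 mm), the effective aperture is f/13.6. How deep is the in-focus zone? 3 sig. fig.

0.887 mm

At magnification m, DoF ≈ 2·N_eff·c/m² = 2 × 13.6 × 0.027 / 0.91² = 0.7344 / 0.8281 ≈ 0.887 mm.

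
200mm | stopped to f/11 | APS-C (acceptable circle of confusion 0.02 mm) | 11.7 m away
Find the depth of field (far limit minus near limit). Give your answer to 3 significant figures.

Hyperfocal distance H = f²/(N·c) + f = 200²/(11 × 0.02) + 200 = 40000/0.22 + 200 ≈ 182018.2 mm ≈ 182.0 m.
Near limit Dn = s·(H − f)/(H + s − 2f) = 11700 × (182018.2 − 200) / (182018.2 + 11700 − 2 × 200) = 11700 × 181818.2 / 193318.2 ≈ 11004.0 mm.
Far limit Df = s·(H − f)/(H − s) = 11700 × (182018.2 − 200) / (182018.2 − 11700) = 11700 × 181818.2 / 170318.2 ≈ 12490.0 mm.
Depth of field = Df − Dn = 12490.0 − 11004.0 ≈ 1486.0 mm ≈ 1.49 m.

1.49 m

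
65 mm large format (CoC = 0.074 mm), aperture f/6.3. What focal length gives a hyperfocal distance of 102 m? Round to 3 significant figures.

218 mm

From H = f²/(N·c) + f, with f ≪ H: f ≈ √(H·N·c) = √(102000 × 6.3 × 0.074) = √47552 ≈ 218.1 mm.
The +f correction barely moves this — solving exactly, f² + N·c·f − N·c·H = 0 ⇒ f = (−N·c + √((N·c)² + 4·N·c·H))/2 = (−0.4662 + √190210)/2 ≈ 217.83 mm, so f ≈ 218 mm.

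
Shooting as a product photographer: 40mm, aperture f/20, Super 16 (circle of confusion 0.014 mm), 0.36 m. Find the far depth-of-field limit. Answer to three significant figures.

Hyperfocal distance H = f²/(N·c) + f = 40²/(20 × 0.014) + 40 = 1600/0.28 + 40 ≈ 5754.3 mm ≈ 5.754 m.
Far limit Df = s·(H − f)/(H − s) = 360 × (5754.3 − 40) / (5754.3 − 360) = 360 × 5714.3 / 5394.3 ≈ 381.36 mm.

381 mm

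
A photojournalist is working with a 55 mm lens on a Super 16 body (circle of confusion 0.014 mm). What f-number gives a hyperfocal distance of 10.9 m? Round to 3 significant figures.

Rearrange H = f²/(N·c) + f for N: N = f² / ((H − f)·c).
N = 55² / ((10900 − 55) × 0.014) = 3025 / 151.8 ≈ 19.9.

f/19.9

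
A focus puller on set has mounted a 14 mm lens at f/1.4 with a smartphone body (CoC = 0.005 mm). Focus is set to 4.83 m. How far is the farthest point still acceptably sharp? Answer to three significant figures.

5.83 m

Hyperfocal distance H = f²/(N·c) + f = 14²/(1.4 × 0.005) + 14 = 196/0.007 + 14 ≈ 28014.0 mm ≈ 28.01 m.
Far limit Df = s·(H − f)/(H − s) = 4830 × (28014.0 − 14) / (28014.0 − 4830) = 4830 × 28000.0 / 23184.0 ≈ 5833.3 mm ≈ 5.83 m.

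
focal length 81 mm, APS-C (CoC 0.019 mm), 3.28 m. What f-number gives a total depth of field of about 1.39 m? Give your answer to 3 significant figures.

f/21.9

Write h = H − f = f²/(N·c). The thin-lens limits are Dn = s·h/(h + (s−f)) and Df = s·h/(h − (s−f)), so DoF = Df − Dn = 2·s·(s−f)·h / (h² − (s−f)²).
That is a quadratic in h: DoF·h² − 2·s·(s−f)·h − DoF·(s−f)² = 0 ⇒ h = (s−f)·(s + √(s² + DoF²)) / DoF = 3199 × (3280 + √(3280² + 1390²)) / 1390 = 3199 × (3280 + 3562.37) / 1390 ≈ 15747 mm.
Then N = f²/(c·h) = 81² / (0.019 × 15747) = 6561 / 299.20 ≈ 21.9.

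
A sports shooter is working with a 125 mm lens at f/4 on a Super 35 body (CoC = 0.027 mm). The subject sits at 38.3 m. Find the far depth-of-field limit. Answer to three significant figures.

Hyperfocal distance H = f²/(N·c) + f = 125²/(4 × 0.027) + 125 = 15625/0.108 + 125 ≈ 144800.9 mm ≈ 144.8 m.
Far limit Df = s·(H − f)/(H − s) = 38300 × (144800.9 − 125) / (144800.9 − 38300) = 38300 × 144675.9 / 106500.9 ≈ 52029 mm ≈ 52.0 m.

52.0 m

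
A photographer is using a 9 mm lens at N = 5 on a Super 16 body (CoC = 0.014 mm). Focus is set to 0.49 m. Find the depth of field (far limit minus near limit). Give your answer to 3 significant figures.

Hyperfocal distance H = f²/(N·c) + f = 9²/(5 × 0.014) + 9 = 81/0.07 + 9 ≈ 1166.1 mm ≈ 1.166 m.
Near limit Dn = s·(H − f)/(H + s − 2f) = 490 × (1166.1 − 9) / (1166.1 + 490 − 2 × 9) = 490 × 1157.1 / 1638.1 ≈ 346.12 mm.
Far limit Df = s·(H − f)/(H − s) = 490 × (1166.1 − 9) / (1166.1 − 490) = 490 × 1157.1 / 676.1 ≈ 838.58 mm.
Depth of field = Df − Dn = 838.58 − 346.12 ≈ 492.46 mm.

492 mm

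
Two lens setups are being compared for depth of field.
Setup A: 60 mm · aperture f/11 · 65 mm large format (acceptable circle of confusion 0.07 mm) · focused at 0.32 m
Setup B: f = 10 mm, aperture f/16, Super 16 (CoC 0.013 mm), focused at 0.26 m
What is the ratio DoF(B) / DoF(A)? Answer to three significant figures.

Setup A: H = 60²/(11×0.07) + 60 ≈ 4735.3 mm; DoF = Df − Dn = 338.843 − 303.142 ≈ 35.701 mm.
Setup B: H = 10²/(16×0.013) + 10 ≈ 490.8 mm; DoF = Df − Dn = 541.67 − 171.05 ≈ 370.62 mm.
Ratio = 370.62 / 35.701 ≈ 10.4.

10.4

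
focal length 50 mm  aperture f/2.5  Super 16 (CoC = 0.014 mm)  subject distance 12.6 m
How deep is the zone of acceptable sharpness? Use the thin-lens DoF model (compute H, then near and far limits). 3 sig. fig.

Hyperfocal distance H = f²/(N·c) + f = 50²/(2.5 × 0.014) + 50 = 2500/0.035 + 50 ≈ 71478.6 mm ≈ 71.48 m.
Near limit Dn = s·(H − f)/(H + s − 2f) = 12600 × (71478.6 − 50) / (71478.6 + 12600 − 2 × 50) = 12600 × 71428.6 / 83978.6 ≈ 10717.0 mm.
Far limit Df = s·(H − f)/(H − s) = 12600 × (71478.6 − 50) / (71478.6 − 12600) = 12600 × 71428.6 / 58878.6 ≈ 15285.7 mm.
Depth of field = Df − Dn = 15285.7 − 10717.0 ≈ 4568.7 mm ≈ 4.57 m.

4.57 m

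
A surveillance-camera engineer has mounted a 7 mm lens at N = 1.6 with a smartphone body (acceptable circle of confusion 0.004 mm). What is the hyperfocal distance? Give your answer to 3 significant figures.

Hyperfocal distance H = f²/(N·c) + f = 7²/(1.6 × 0.004) + 7 = 49/0.0064 + 7 ≈ 7663.2 mm ≈ 7.66 m.

7.66 m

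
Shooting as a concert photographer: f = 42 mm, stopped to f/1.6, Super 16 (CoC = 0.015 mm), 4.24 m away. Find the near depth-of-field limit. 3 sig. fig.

4.01 m

Hyperfocal distance H = f²/(N·c) + f = 42²/(1.6 × 0.015) + 42 = 1764/0.024 + 42 ≈ 73542.0 mm ≈ 73.54 m.
Near limit Dn = s·(H − f)/(H + s − 2f) = 4240 × (73542.0 − 42) / (73542.0 + 4240 − 2 × 42) = 4240 × 73500.0 / 77698.0 ≈ 4010.9 mm ≈ 4.01 m.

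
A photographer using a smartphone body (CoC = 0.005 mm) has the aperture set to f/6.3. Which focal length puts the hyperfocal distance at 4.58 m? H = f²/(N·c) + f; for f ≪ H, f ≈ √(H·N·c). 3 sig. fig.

From H = f²/(N·c) + f, with f ≪ H: f ≈ √(H·N·c) = √(4580 × 6.3 × 0.005) = √144.27 ≈ 12.01 mm.
The +f correction barely moves this — solving exactly, f² + N·c·f − N·c·H = 0 ⇒ f = (−N·c + √((N·c)² + 4·N·c·H))/2 = (−0.0315 + √577.08)/2 ≈ 11.996 mm, so f ≈ 12.0 mm.

12.0 mm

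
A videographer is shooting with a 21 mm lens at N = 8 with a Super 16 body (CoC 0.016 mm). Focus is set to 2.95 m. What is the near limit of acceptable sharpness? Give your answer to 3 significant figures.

Hyperfocal distance H = f²/(N·c) + f = 21²/(8 × 0.016) + 21 = 441/0.128 + 21 ≈ 3466.3 mm ≈ 3.466 m.
Near limit Dn = s·(H − f)/(H + s − 2f) = 2950 × (3466.3 − 21) / (3466.3 + 2950 − 2 × 21) = 2950 × 3445.3 / 6374.3 ≈ 1594.5 mm ≈ 1.59 m.

1.59 m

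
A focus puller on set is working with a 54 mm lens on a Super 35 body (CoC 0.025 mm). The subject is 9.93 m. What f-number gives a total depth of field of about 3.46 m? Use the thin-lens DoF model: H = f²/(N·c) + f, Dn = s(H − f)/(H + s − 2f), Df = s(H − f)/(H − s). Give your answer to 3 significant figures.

f/2.00

Write h = H − f = f²/(N·c). The thin-lens limits are Dn = s·h/(h + (s−f)) and Df = s·h/(h − (s−f)), so DoF = Df − Dn = 2·s·(s−f)·h / (h² − (s−f)²).
That is a quadratic in h: DoF·h² − 2·s·(s−f)·h − DoF·(s−f)² = 0 ⇒ h = (s−f)·(s + √(s² + DoF²)) / DoF = 9876 × (9930 + √(9930² + 3460²)) / 3460 = 9876 × (9930 + 10515.5) / 3460 ≈ 58358 mm.
Then N = f²/(c·h) = 54² / (0.025 × 58358) = 2916 / 1459.0 ≈ 2.00.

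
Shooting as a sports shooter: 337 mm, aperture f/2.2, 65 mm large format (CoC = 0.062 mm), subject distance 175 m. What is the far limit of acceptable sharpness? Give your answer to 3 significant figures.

Hyperfocal distance H = f²/(N·c) + f = 337²/(2.2 × 0.062) + 337 = 113569/0.1364 + 337 ≈ 832954.3 mm ≈ 833.0 m.
Far limit Df = s·(H − f)/(H − s) = 175000 × (832954.3 − 337) / (832954.3 − 175000) = 175000 × 832617.3 / 657954.3 ≈ 221456 mm ≈ 221 m.

221 m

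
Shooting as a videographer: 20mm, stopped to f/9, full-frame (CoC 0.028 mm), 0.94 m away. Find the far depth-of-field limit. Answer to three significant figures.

Hyperfocal distance H = f²/(N·c) + f = 20²/(9 × 0.028) + 20 = 400/0.252 + 20 ≈ 1607.3 mm ≈ 1.607 m.
Far limit Df = s·(H − f)/(H − s) = 940 × (1607.3 − 20) / (1607.3 − 940) = 940 × 1587.3 / 667.3 ≈ 2236.0 mm ≈ 2.24 m.

2.24 m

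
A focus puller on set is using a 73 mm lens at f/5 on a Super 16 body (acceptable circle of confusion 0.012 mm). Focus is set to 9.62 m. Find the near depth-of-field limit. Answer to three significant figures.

8.69 m

Hyperfocal distance H = f²/(N·c) + f = 73²/(5 × 0.012) + 73 = 5329/0.06 + 73 ≈ 88889.7 mm ≈ 88.89 m.
Near limit Dn = s·(H − f)/(H + s − 2f) = 9620 × (88889.7 − 73) / (88889.7 + 9620 − 2 × 73) = 9620 × 88816.7 / 98363.7 ≈ 8686.3 mm ≈ 8.69 m.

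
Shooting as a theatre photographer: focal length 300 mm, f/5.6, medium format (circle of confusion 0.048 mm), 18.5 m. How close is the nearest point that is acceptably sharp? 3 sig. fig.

17.5 m

Hyperfocal distance H = f²/(N·c) + f = 300²/(5.6 × 0.048) + 300 = 90000/0.2688 + 300 ≈ 335121.4 mm ≈ 335.1 m.
Near limit Dn = s·(H − f)/(H + s − 2f) = 18500 × (335121.4 − 300) / (335121.4 + 18500 − 2 × 300) = 18500 × 334821.4 / 353021.4 ≈ 17546 mm ≈ 17.5 m.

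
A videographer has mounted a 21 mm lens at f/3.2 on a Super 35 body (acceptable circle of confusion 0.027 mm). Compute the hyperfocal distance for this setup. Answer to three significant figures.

5.13 m

Hyperfocal distance H = f²/(N·c) + f = 21²/(3.2 × 0.027) + 21 = 441/0.0864 + 21 ≈ 5125.2 mm ≈ 5.13 m.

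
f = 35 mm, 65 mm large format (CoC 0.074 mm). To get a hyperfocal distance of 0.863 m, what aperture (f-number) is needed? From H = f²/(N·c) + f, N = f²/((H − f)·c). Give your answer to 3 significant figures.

f/20

Rearrange H = f²/(N·c) + f for N: N = f² / ((H − f)·c).
N = 35² / ((863 − 35) × 0.074) = 1225 / 61.27 ≈ 20.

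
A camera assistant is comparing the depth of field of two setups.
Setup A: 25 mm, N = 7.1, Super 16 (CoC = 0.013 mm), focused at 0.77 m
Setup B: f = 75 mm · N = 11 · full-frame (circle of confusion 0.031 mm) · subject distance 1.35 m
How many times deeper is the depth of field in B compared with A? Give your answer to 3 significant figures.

Setup A: H = 25²/(7.1×0.013) + 25 ≈ 6796.4 mm; DoF = Df − Dn = 865.19 − 693.68 ≈ 171.51 mm.
Setup B: H = 75²/(11×0.031) + 75 ≈ 16570.6 mm; DoF = Df − Dn = 1463.09 − 1253.14 ≈ 209.95 mm.
Ratio = 209.95 / 171.51 ≈ 1.22.

1.22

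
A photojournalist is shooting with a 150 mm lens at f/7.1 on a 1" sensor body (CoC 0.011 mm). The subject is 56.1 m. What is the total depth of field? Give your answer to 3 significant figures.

Hyperfocal distance H = f²/(N·c) + f = 150²/(7.1 × 0.011) + 150 = 22500/0.0781 + 150 ≈ 288242.2 mm ≈ 288.2 m.
Near limit Dn = s·(H − f)/(H + s − 2f) = 56100 × (288242.2 − 150) / (288242.2 + 56100 − 2 × 150) = 56100 × 288092.2 / 344042.2 ≈ 46977 mm.
Far limit Df = s·(H − f)/(H − s) = 56100 × (288242.2 − 150) / (288242.2 − 56100) = 56100 × 288092.2 / 232142.2 ≈ 69621 mm.
Depth of field = Df − Dn = 69621 − 46977 ≈ 22644 mm ≈ 22.6 m.

22.6 m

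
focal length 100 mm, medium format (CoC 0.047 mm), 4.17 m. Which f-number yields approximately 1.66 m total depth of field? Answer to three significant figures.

f/10

Write h = H − f = f²/(N·c). The thin-lens limits are Dn = s·h/(h + (s−f)) and Df = s·h/(h − (s−f)), so DoF = Df − Dn = 2·s·(s−f)·h / (h² − (s−f)²).
That is a quadratic in h: DoF·h² − 2·s·(s−f)·h − DoF·(s−f)² = 0 ⇒ h = (s−f)·(s + √(s² + DoF²)) / DoF = 4070 × (4170 + √(4170² + 1660²)) / 1660 = 4070 × (4170 + 4488.26) / 1660 ≈ 21228 mm.
Then N = f²/(c·h) = 100² / (0.047 × 21228) = 10000 / 997.73 ≈ 10.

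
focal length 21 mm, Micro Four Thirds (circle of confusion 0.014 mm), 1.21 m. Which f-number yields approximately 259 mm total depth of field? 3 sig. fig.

Write h = H − f = f²/(N·c). The thin-lens limits are Dn = s·h/(h + (s−f)) and Df = s·h/(h − (s−f)), so DoF = Df − Dn = 2·s·(s−f)·h / (h² − (s−f)²).
That is a quadratic in h: DoF·h² − 2·s·(s−f)·h − DoF·(s−f)² = 0 ⇒ h = (s−f)·(s + √(s² + DoF²)) / DoF = 1189 × (1210 + √(1210² + 259²)) / 259 = 1189 × (1210 + 1237.41) / 259 ≈ 11235 mm.
Then N = f²/(c·h) = 21² / (0.014 × 11235) = 441 / 157.30 ≈ 2.80.

f/2.80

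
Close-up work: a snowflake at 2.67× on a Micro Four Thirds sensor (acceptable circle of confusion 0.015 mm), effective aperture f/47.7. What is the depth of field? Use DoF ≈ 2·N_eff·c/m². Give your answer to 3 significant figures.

0.201 mm

At magnification m, DoF ≈ 2·N_eff·c/m² = 2 × 47.7 × 0.015 / 2.67² = 1.431 / 7.129 ≈ 0.201 mm.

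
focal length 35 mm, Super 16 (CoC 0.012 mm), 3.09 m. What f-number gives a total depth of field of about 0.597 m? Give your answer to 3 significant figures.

f/3.20

Write h = H − f = f²/(N·c). The thin-lens limits are Dn = s·h/(h + (s−f)) and Df = s·h/(h − (s−f)), so DoF = Df − Dn = 2·s·(s−f)·h / (h² − (s−f)²).
That is a quadratic in h: DoF·h² − 2·s·(s−f)·h − DoF·(s−f)² = 0 ⇒ h = (s−f)·(s + √(s² + DoF²)) / DoF = 3055 × (3090 + √(3090² + 597²)) / 597 = 3055 × (3090 + 3147.14) / 597 ≈ 31917 mm.
Then N = f²/(c·h) = 35² / (0.012 × 31917) = 1225 / 383.00 ≈ 3.20.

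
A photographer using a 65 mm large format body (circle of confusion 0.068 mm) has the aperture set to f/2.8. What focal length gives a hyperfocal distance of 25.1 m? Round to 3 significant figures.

From H = f²/(N·c) + f, with f ≪ H: f ≈ √(H·N·c) = √(25100 × 2.8 × 0.068) = √4779.0 ≈ 69.13 mm.
Exact: f² + N·c·f − N·c·H = 0 ⇒ f = (−N·c + √((N·c)² + 4·N·c·H))/2 = (−0.1904 + √19116)/2 ≈ 69.035 mm ≈ 69.0 mm.

69.0 mm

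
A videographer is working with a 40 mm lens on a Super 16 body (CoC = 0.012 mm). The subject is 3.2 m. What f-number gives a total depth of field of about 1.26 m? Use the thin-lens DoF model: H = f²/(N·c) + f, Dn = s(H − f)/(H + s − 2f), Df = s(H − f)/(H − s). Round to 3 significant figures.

f/8.01

Write h = H − f = f²/(N·c). The thin-lens limits are Dn = s·h/(h + (s−f)) and Df = s·h/(h − (s−f)), so DoF = Df − Dn = 2·s·(s−f)·h / (h² − (s−f)²).
That is a quadratic in h: DoF·h² − 2·s·(s−f)·h − DoF·(s−f)² = 0 ⇒ h = (s−f)·(s + √(s² + DoF²)) / DoF = 3160 × (3200 + √(3200² + 1260²)) / 1260 = 3160 × (3200 + 3439.13) / 1260 ≈ 16651 mm.
Then N = f²/(c·h) = 40² / (0.012 × 16651) = 1600 / 199.81 ≈ 8.01.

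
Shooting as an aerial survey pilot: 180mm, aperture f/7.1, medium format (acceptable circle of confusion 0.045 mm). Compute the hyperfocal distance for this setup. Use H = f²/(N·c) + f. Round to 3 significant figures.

Hyperfocal distance H = f²/(N·c) + f = 180²/(7.1 × 0.045) + 180 = 32400/0.3195 + 180 ≈ 101588.5 mm ≈ 102 m.

102 m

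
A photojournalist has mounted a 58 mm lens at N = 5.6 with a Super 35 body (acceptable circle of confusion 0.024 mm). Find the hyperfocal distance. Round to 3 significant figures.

Hyperfocal distance H = f²/(N·c) + f = 58²/(5.6 × 0.024) + 58 = 3364/0.1344 + 58 ≈ 25087.8 mm ≈ 25.1 m.

25.1 m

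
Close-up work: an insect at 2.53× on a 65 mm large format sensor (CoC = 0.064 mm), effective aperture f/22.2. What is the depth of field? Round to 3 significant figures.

At magnification m, DoF ≈ 2·N_eff·c/m² = 2 × 22.2 × 0.064 / 2.53² = 2.842 / 6.401 ≈ 0.444 mm.

0.444 mm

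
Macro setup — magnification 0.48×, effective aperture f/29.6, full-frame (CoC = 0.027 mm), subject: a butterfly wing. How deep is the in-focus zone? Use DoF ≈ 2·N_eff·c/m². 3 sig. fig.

At magnification m, DoF ≈ 2·N_eff·c/m² = 2 × 29.6 × 0.027 / 0.48² = 1.598 / 0.2304 ≈ 6.94 mm.

6.94 mm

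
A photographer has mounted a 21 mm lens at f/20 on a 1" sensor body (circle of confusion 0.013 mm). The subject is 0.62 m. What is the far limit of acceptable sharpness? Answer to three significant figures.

0.958 m

Hyperfocal distance H = f²/(N·c) + f = 21²/(20 × 0.013) + 21 = 441/0.26 + 21 ≈ 1717.2 mm ≈ 1.717 m.
Far limit Df = s·(H − f)/(H − s) = 620 × (1717.2 − 21) / (1717.2 − 620) = 620 × 1696.2 / 1097.2 ≈ 958.49 mm ≈ 0.958 m.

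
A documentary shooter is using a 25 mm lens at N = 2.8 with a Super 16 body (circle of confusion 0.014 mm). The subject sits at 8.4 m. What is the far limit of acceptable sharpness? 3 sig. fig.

Hyperfocal distance H = f²/(N·c) + f = 25²/(2.8 × 0.014) + 25 = 625/0.0392 + 25 ≈ 15968.9 mm ≈ 15.97 m.
Far limit Df = s·(H − f)/(H − s) = 8400 × (15968.9 − 25) / (15968.9 − 8400) = 8400 × 15943.9 / 7568.9 ≈ 17695 mm ≈ 17.7 m.

17.7 m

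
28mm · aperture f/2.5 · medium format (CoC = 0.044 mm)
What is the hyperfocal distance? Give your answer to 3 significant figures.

Hyperfocal distance H = f²/(N·c) + f = 28²/(2.5 × 0.044) + 28 = 784/0.11 + 28 ≈ 7155.3 mm ≈ 7.16 m.

7.16 m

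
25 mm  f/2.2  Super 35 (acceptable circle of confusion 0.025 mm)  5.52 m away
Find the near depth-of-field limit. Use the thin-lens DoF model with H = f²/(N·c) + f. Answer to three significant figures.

Hyperfocal distance H = f²/(N·c) + f = 25²/(2.2 × 0.025) + 25 = 625/0.055 + 25 ≈ 11388.6 mm ≈ 11.39 m.
Near limit Dn = s·(H − f)/(H + s − 2f) = 5520 × (11388.6 − 25) / (11388.6 + 5520 − 2 × 25) = 5520 × 11363.6 / 16858.6 ≈ 3720.8 mm ≈ 3.72 m.

3.72 m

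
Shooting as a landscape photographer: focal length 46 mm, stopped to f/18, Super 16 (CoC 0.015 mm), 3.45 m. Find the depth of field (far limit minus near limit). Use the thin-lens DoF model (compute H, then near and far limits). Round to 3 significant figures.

3.69 m

Hyperfocal distance H = f²/(N·c) + f = 46²/(18 × 0.015) + 46 = 2116/0.27 + 46 ≈ 7883.0 mm ≈ 7.883 m.
Near limit Dn = s·(H − f)/(H + s − 2f) = 3450 × (7883.0 − 46) / (7883.0 + 3450 − 2 × 46) = 3450 × 7837.0 / 11241.0 ≈ 2405.3 mm.
Far limit Df = s·(H − f)/(H − s) = 3450 × (7883.0 − 46) / (7883.0 − 3450) = 3450 × 7837.0 / 4433.0 ≈ 6099.2 mm.
Depth of field = Df − Dn = 6099.2 − 2405.3 ≈ 3693.9 mm ≈ 3.69 m.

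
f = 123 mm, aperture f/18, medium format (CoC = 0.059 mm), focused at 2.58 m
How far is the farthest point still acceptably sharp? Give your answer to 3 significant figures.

Hyperfocal distance H = f²/(N·c) + f = 123²/(18 × 0.059) + 123 = 15129/1.062 + 123 ≈ 14368.8 mm ≈ 14.37 m.
Far limit Df = s·(H − f)/(H − s) = 2580 × (14368.8 − 123) / (14368.8 − 2580) = 2580 × 14245.8 / 11788.8 ≈ 3117.7 mm ≈ 3.12 m.

3.12 m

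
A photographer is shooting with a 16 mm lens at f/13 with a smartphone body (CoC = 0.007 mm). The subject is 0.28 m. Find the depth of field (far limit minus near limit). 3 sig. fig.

Hyperfocal distance H = f²/(N·c) + f = 16²/(13 × 0.007) + 16 = 256/0.091 + 16 ≈ 2829.2 mm ≈ 2.829 m.
Near limit Dn = s·(H − f)/(H + s − 2f) = 280 × (2829.2 − 16) / (2829.2 + 280 − 2 × 16) = 280 × 2813.2 / 3077.2 ≈ 255.978 mm.
Far limit Df = s·(H − f)/(H − s) = 280 × (2829.2 − 16) / (2829.2 − 280) = 280 × 2813.2 / 2549.2 ≈ 308.997 mm.
Depth of field = Df − Dn = 308.997 − 255.978 ≈ 53.019 mm.

53.0 mm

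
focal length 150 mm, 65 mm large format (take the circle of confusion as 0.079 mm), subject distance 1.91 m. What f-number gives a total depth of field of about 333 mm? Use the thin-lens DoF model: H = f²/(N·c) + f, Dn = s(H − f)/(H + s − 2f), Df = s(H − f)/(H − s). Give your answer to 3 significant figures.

Write h = H − f = f²/(N·c). The thin-lens limits are Dn = s·h/(h + (s−f)) and Df = s·h/(h − (s−f)), so DoF = Df − Dn = 2·s·(s−f)·h / (h² − (s−f)²).
That is a quadratic in h: DoF·h² − 2·s·(s−f)·h − DoF·(s−f)² = 0 ⇒ h = (s−f)·(s + √(s² + DoF²)) / DoF = 1760 × (1910 + √(1910² + 333²)) / 333 = 1760 × (1910 + 1938.81) / 333 ≈ 20342 mm.
Then N = f²/(c·h) = 150² / (0.079 × 20342) = 22500 / 1607.0 ≈ 14.

f/14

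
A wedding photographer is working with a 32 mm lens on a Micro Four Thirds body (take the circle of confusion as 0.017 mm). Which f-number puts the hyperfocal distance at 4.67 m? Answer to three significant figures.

Rearrange H = f²/(N·c) + f for N: N = f² / ((H − f)·c).
N = 32² / ((4670 − 32) × 0.017) = 1024 / 78.85 ≈ 13.

f/13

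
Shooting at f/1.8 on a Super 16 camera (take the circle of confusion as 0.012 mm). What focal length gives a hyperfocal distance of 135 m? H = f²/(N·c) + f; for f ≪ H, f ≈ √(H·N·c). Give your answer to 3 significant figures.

From H = f²/(N·c) + f, with f ≪ H: f ≈ √(H·N·c) = √(135000 × 1.8 × 0.012) = √2916.0 ≈ 54.00 mm.
The +f correction barely moves this — solving exactly, f² + N·c·f − N·c·H = 0 ⇒ f = (−N·c + √((N·c)² + 4·N·c·H))/2 = (−0.0216 + √11664)/2 ≈ 53.989 mm, so f ≈ 54.0 mm.

54.0 mm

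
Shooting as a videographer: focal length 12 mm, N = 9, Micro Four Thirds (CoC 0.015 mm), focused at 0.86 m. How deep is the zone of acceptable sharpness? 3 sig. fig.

3.72 m

Hyperfocal distance H = f²/(N·c) + f = 12²/(9 × 0.015) + 12 = 144/0.135 + 12 ≈ 1078.7 mm ≈ 1.079 m.
Near limit Dn = s·(H − f)/(H + s − 2f) = 860 × (1078.7 − 12) / (1078.7 + 860 − 2 × 12) = 860 × 1066.7 / 1914.7 ≈ 479.1 mm.
Far limit Df = s·(H − f)/(H − s) = 860 × (1078.7 − 12) / (1078.7 − 860) = 860 × 1066.7 / 218.7 ≈ 4195.1 mm.
Depth of field = Df − Dn = 4195.1 − 479.1 ≈ 3716.0 mm ≈ 3.72 m.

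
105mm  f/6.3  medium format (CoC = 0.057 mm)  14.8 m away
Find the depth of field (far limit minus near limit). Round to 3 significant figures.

18.4 m

Hyperfocal distance H = f²/(N·c) + f = 105²/(6.3 × 0.057) + 105 = 11025/0.3591 + 105 ≈ 30806.8 mm ≈ 30.81 m.
Near limit Dn = s·(H − f)/(H + s − 2f) = 14800 × (30806.8 − 105) / (30806.8 + 14800 − 2 × 105) = 14800 × 30701.8 / 45396.8 ≈ 10009 mm.
Far limit Df = s·(H − f)/(H − s) = 14800 × (30806.8 − 105) / (30806.8 − 14800) = 14800 × 30701.8 / 16006.8 ≈ 28387 mm.
Depth of field = Df − Dn = 28387 − 10009 ≈ 18378 mm ≈ 18.4 m.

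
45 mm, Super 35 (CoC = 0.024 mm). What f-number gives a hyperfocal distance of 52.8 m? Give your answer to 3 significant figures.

f/1.60

Rearrange H = f²/(N·c) + f for N: N = f² / ((H − f)·c).
N = 45² / ((52800 − 45) × 0.024) = 2025 / 1266 ≈ 1.60.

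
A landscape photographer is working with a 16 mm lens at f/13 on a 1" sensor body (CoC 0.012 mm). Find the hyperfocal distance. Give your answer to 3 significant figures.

1.66 m

Hyperfocal distance H = f²/(N·c) + f = 16²/(13 × 0.012) + 16 = 256/0.156 + 16 ≈ 1657.0 mm ≈ 1.66 m.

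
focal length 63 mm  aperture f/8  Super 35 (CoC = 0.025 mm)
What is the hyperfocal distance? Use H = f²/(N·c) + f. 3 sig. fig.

19.9 m

Hyperfocal distance H = f²/(N·c) + f = 63²/(8 × 0.025) + 63 = 3969/0.2 + 63 ≈ 19908.0 mm ≈ 19.9 m.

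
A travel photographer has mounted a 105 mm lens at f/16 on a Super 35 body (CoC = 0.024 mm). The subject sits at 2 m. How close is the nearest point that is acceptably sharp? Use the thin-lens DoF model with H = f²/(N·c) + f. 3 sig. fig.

Hyperfocal distance H = f²/(N·c) + f = 105²/(16 × 0.024) + 105 = 11025/0.384 + 105 ≈ 28815.9 mm ≈ 28.82 m.
Near limit Dn = s·(H − f)/(H + s − 2f) = 2000 × (28815.9 − 105) / (28815.9 + 2000 − 2 × 105) = 2000 × 28710.9 / 30605.9 ≈ 1876.2 mm ≈ 1.88 m.

1.88 m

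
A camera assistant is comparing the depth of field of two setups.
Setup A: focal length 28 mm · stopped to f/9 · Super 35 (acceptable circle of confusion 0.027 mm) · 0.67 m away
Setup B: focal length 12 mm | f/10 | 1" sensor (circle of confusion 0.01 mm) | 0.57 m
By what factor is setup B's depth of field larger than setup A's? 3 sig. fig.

Setup A: H = 28²/(9×0.027) + 28 ≈ 3254.3 mm; DoF = Df − Dn = 836.44 − 558.80 ≈ 277.64 mm.
Setup B: H = 12²/(10×0.01) + 12 ≈ 1452.0 mm; DoF = Df − Dn = 930.61 − 410.81 ≈ 519.80 mm.
Ratio = 519.80 / 277.64 ≈ 1.87.

1.87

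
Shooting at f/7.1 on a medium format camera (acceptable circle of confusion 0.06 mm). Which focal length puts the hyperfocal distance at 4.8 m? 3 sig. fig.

From H = f²/(N·c) + f, with f ≪ H: f ≈ √(H·N·c) = √(4800 × 7.1 × 0.06) = √2044.8 ≈ 45.22 mm.
Exact: f² + N·c·f − N·c·H = 0 ⇒ f = (−N·c + √((N·c)² + 4·N·c·H))/2 = (−0.426 + √8179.4)/2 ≈ 45.007 mm ≈ 45.0 mm.

45.0 mm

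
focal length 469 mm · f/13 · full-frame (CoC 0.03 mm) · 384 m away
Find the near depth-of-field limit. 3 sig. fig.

Hyperfocal distance H = f²/(N·c) + f = 469²/(13 × 0.03) + 469 = 219961/0.39 + 469 ≈ 564471.6 mm ≈ 564.5 m.
Near limit Dn = s·(H − f)/(H + s − 2f) = 384000 × (564471.6 − 469) / (564471.6 + 384000 − 2 × 469) = 384000 × 564002.6 / 947533.6 ≈ 228569 mm ≈ 229 m.

229 m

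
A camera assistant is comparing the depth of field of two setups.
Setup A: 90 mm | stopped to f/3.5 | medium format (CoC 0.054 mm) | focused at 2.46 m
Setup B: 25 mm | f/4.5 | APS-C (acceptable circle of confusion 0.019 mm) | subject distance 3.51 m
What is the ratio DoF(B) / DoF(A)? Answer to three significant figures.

Setup A: H = 90²/(3.5×0.054) + 90 ≈ 42947.1 mm; DoF = Df − Dn = 2604.00 − 2331.09 ≈ 272.91 mm.
Setup B: H = 25²/(4.5×0.019) + 25 ≈ 7334.9 mm; DoF = Df − Dn = 6708.0 − 2376.8 ≈ 4331.2 mm.
Ratio = 4331.2 / 272.91 ≈ 15.9.

15.9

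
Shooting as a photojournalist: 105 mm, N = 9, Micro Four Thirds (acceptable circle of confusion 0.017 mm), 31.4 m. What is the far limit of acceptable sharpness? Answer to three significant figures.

Hyperfocal distance H = f²/(N·c) + f = 105²/(9 × 0.017) + 105 = 11025/0.153 + 105 ≈ 72163.8 mm ≈ 72.16 m.
Far limit Df = s·(H − f)/(H − s) = 31400 × (72163.8 − 105) / (72163.8 − 31400) = 31400 × 72058.8 / 40763.8 ≈ 55506 mm ≈ 55.5 m.

55.5 m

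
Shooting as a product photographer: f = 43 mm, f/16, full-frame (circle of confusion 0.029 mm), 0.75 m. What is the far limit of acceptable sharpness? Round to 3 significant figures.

0.912 m

Hyperfocal distance H = f²/(N·c) + f = 43²/(16 × 0.029) + 43 = 1849/0.464 + 43 ≈ 4027.9 mm ≈ 4.028 m.
Far limit Df = s·(H − f)/(H − s) = 750 × (4027.9 − 43) / (4027.9 − 750) = 750 × 3984.9 / 3277.9 ≈ 911.76 mm ≈ 0.912 m.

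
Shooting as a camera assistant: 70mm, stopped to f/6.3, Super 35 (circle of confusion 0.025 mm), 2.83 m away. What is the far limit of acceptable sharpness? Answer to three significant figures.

3.11 m

Hyperfocal distance H = f²/(N·c) + f = 70²/(6.3 × 0.025) + 70 = 4900/0.1575 + 70 ≈ 31181.1 mm ≈ 31.18 m.
Far limit Df = s·(H − f)/(H − s) = 2830 × (31181.1 − 70) / (31181.1 − 2830) = 2830 × 31111.1 / 28351.1 ≈ 3105.5 mm ≈ 3.11 m.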